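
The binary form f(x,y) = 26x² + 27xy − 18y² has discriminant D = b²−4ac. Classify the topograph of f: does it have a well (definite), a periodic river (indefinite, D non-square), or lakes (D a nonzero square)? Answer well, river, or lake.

D = b²−4ac = 27² − 4·26·(-18) = 2601
D = 51² is a perfect square ⇒ form factors over ℤ ⇒ lakes

lake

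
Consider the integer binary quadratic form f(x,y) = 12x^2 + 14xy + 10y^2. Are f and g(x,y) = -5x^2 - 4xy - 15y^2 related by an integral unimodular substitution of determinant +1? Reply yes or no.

D₁ = -284, D₂ = -284
f: translate: b→-10 (≡14 mod 24), so (12,14,10)→(12,-10,8)
f: flip: (12,-10,8)→(8,10,12)
f: translate: b→-6 (≡10 mod 16), so (8,10,12)→(8,-6,10)
f: reduced (well bottom): (8,-6,10) with a≤c, −a<b≤a
g is negative-definite; reduce −g:
−g: reduced (well bottom): (5,4,15) with a≤c, −a<b≤a
flip sign back: reduced form of g is (-5,-4,-15)
reduced forms (8, -6, 10) vs (-5, -4, -15) ⇒ inequivalent

no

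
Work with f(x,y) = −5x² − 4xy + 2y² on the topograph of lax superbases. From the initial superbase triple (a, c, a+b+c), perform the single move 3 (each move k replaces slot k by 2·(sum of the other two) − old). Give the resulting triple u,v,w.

start (-5,2,-7) = (f(1,0),f(0,1),f(1,1))
replace slot 3: 2·((-5)+2) − (-7) = 1 → (-5,2,1)

-5,2,1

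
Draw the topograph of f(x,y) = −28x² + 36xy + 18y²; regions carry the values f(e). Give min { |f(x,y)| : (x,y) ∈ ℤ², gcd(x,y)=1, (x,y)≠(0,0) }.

river: ρ → (18,36,-28)
river: ρ → (-28,20,26)
river: ρ → (26,32,-22)
river: ρ → (-22,56,2)
river: ρ → (2,56,-22)
river: ρ → (-22,32,26)
river: ρ → (26,20,-28)
river: ρ → (-28,36,18)
closes: descent 0, river 8
min |a| on river = 2

2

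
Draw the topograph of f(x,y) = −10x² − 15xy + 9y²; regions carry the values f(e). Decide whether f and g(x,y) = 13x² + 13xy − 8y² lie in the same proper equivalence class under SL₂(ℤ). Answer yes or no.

D₁ = 585, D₂ = 585
river cycle of f (length 12): (9, 15, -10), (-10, 5, 14), (14, 23, -1), (-1, 23, 14), (14, 5, -10), (-10, 15, 9), (9, 21, -4), (-4, 19, 14), (14, 9, -9), (-9, 9, 14), … (2 more)
river cycle of g (length 10): (-8, 19, 7), (7, 23, -2), (-2, 21, 18), (18, 15, -5), (-5, 15, 18), (18, 21, -2), (-2, 23, 7), (7, 19, -8), (-8, 13, 13), (13, 13, -8)
cycles differ ⇒ inequivalent

no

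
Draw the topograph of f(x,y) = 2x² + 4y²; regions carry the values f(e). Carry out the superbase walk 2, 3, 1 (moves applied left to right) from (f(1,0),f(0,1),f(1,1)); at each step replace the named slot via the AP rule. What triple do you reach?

start (2,4,6) = (f(1,0),f(0,1),f(1,1))
replace slot 2: 2·(2+6) − 4 = 12 → (2,12,6)
replace slot 3: 2·(2+12) − 6 = 22 → (2,12,22)
replace slot 1: 2·(12+22) − 2 = 66 → (66,12,22)

66,12,22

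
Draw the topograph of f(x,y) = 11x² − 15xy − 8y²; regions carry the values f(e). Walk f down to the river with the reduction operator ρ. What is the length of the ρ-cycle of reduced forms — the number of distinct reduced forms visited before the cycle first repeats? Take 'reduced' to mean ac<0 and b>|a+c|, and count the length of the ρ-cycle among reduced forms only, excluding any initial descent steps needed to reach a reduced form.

D = 577, ⌊√D⌋ = 24
descent: ρ → (-8,15,11)  [lands on river]
river: ρ → (11,7,-12)
river: ρ → (-12,17,6)
river: ρ → (6,19,-9)
river: ρ → (-9,17,8)
river: ρ → (8,15,-11)
river: ρ → (-11,7,12)
river: ρ → (12,17,-6)
river: ρ → (-6,19,9)
river: ρ → (9,17,-8)
ρ-cycle length = 10 (tail of 1 descent step not counted)

10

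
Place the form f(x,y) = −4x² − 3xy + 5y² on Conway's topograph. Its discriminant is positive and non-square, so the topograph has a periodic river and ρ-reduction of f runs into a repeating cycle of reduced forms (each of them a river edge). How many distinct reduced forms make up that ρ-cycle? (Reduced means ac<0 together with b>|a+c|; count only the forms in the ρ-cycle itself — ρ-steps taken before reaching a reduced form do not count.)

D = 89, ⌊√D⌋ = 9
descent: ρ → (5,3,-4)  [lands on river]
river: ρ → (-4,5,4)
river: ρ → (4,3,-5)
river: ρ → (-5,7,2)
river: ρ → (2,9,-1)
river: ρ → (-1,9,2)
river: ρ → (2,7,-5)
river: ρ → (-5,3,4)
river: ρ → (4,5,-4)
river: ρ → (-4,3,5)
river: ρ → (5,7,-2)
river: ρ → (-2,9,1)
river: ρ → (1,9,-2)
river: ρ → (-2,7,5)
ρ-cycle length = 14 (tail of 1 descent step not counted)

14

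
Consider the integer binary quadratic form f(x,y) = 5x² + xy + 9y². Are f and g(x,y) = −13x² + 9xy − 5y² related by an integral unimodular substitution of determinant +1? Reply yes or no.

D₁ = -179, D₂ = -179
f: reduced (well bottom): (5,1,9) with a≤c, −a<b≤a
g is negative-definite; reduce −g:
−g: flip: (13,-9,5)→(5,9,13)
−g: translate: b→-1 (≡9 mod 10), so (5,9,13)→(5,-1,9)
−g: reduced (well bottom): (5,-1,9) with a≤c, −a<b≤a
flip sign back: reduced form of g is (-5,1,-9)
reduced forms (5, 1, 9) vs (-5, 1, -9) ⇒ inequivalent

no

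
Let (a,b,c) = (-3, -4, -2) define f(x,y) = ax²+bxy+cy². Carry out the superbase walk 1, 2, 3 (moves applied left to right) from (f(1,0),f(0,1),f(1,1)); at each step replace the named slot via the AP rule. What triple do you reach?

start (-3,-2,-9) = (f(1,0),f(0,1),f(1,1))
replace slot 1: 2·((-2)+(-9)) − (-3) = -19 → (-19,-2,-9)
replace slot 2: 2·((-19)+(-9)) − (-2) = -54 → (-19,-54,-9)
replace slot 3: 2·((-19)+(-54)) − (-9) = -137 → (-19,-54,-137)

-19,-54,-137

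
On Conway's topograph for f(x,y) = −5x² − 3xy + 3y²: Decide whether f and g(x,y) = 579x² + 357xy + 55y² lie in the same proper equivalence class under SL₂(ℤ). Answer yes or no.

D₁ = 69, D₂ = 69
river cycle of f (length 4): (3, 3, -5), (-5, 7, 1), (1, 7, -5), (-5, 3, 3)
river cycle of g (length 4): (3, 3, -5), (-5, 7, 1), (1, 7, -5), (-5, 3, 3)
cycles coincide ⇒ equivalent

yes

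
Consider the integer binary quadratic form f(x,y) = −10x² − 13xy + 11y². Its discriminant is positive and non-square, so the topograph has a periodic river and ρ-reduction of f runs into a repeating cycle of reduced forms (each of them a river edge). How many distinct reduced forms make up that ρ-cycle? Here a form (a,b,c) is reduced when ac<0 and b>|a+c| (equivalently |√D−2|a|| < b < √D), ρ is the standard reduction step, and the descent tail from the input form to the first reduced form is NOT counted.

D = 609, ⌊√D⌋ = 24
descent: ρ → (11,13,-10)  [lands on river]
river: ρ → (-10,7,14)
river: ρ → (14,21,-3)
river: ρ → (-3,21,14)
river: ρ → (14,7,-10)
river: ρ → (-10,13,11)
river: ρ → (11,9,-12)
river: ρ → (-12,15,8)
river: ρ → (8,17,-10)
river: ρ → (-10,23,2)
river: ρ → (2,21,-21)
river: ρ → (-21,21,2)
river: ρ → (2,23,-10)
river: ρ → (-10,17,8)
river: ρ → (8,15,-12)
river: ρ → (-12,9,11)
ρ-cycle length = 16 (tail of 1 descent step not counted)

16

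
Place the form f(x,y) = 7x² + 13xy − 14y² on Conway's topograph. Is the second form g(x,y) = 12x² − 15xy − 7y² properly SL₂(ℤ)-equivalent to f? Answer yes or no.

D₁ = 561, D₂ = 561
river cycle of f (length 16): (-14, 15, 6), (6, 21, -5), (-5, 19, 10), (10, 21, -3), (-3, 21, 10), (10, 19, -5), (-5, 21, 6), (6, 15, -14), (-14, 13, 7), (7, 15, -12), … (6 more)
river cycle of g (length 16): (-7, 15, 12), (12, 9, -10), (-10, 11, 11), (11, 11, -10), (-10, 9, 12), (12, 15, -7), (-7, 13, 14), (14, 15, -6), (-6, 21, 5), (5, 19, -10), … (6 more)
cycles differ ⇒ inequivalent

no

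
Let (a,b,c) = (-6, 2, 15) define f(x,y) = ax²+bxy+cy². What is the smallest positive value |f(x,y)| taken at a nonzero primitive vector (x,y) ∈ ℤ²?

descent: ρ → (15,-2,-6)
descent: ρ → (-6,14,7)  [lands on river]
river: ρ → (7,14,-6)
river: ρ → (-6,10,11)
river: ρ → (11,12,-5)
river: ρ → (-5,18,2)
river: ρ → (2,18,-5)
river: ρ → (-5,12,11)
river: ρ → (11,10,-6)
closes: descent 2, river 8
min |a| on river = 2

2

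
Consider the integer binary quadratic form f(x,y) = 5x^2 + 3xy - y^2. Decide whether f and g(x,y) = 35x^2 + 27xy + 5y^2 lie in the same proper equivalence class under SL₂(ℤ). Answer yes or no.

D₁ = 29, D₂ = 29
river cycle of f (length 2): (-1, 5, 1), (1, 5, -1)
river cycle of g (length 2): (-1, 5, 1), (1, 5, -1)
cycles coincide ⇒ equivalent

yes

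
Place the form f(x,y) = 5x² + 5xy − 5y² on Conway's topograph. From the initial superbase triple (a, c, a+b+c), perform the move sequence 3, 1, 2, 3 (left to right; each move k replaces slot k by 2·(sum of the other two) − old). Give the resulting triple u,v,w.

start (5,-5,5) = (f(1,0),f(0,1),f(1,1))
replace slot 3: 2·(5+(-5)) − 5 = -5 → (5,-5,-5)
replace slot 1: 2·((-5)+(-5)) − 5 = -25 → (-25,-5,-5)
replace slot 2: 2·((-25)+(-5)) − (-5) = -55 → (-25,-55,-5)
replace slot 3: 2·((-25)+(-55)) − (-5) = -155 → (-25,-55,-155)

-25,-55,-155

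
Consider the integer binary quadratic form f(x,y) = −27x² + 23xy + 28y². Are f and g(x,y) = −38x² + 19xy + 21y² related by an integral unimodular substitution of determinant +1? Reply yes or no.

D₁ = 3553, D₂ = 3553
river cycle of f (length 40): (28, 33, -22), (-22, 55, 6), (6, 53, -31), (-31, 9, 28), (28, 47, -12), (-12, 49, 24), (24, 47, -14), (-14, 37, 39), (39, 41, -12), (-12, 55, 11), … (30 more)
river cycle of g (length 38): (21, 23, -36), (-36, 49, 8), (8, 47, -42), (-42, 37, 13), (13, 41, -36), (-36, 31, 18), (18, 41, -26), (-26, 11, 33), (33, 55, -4), (-4, 57, 19), … (28 more)
cycles differ ⇒ inequivalent

no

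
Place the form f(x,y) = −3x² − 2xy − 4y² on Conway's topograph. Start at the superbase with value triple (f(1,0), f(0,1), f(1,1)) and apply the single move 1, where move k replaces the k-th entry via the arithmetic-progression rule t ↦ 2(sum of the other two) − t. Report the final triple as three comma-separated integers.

start (-3,-4,-9) = (f(1,0),f(0,1),f(1,1))
replace slot 1: 2·((-4)+(-9)) − (-3) = -23 → (-23,-4,-9)

-23,-4,-9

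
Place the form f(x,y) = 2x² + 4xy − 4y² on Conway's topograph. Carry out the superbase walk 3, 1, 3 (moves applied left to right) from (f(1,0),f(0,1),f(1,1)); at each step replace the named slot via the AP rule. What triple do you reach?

start (2,-4,2) = (f(1,0),f(0,1),f(1,1))
replace slot 3: 2·(2+(-4)) − 2 = -6 → (2,-4,-6)
replace slot 1: 2·((-4)+(-6)) − 2 = -22 → (-22,-4,-6)
replace slot 3: 2·((-22)+(-4)) − (-6) = -46 → (-22,-4,-46)

-22,-4,-46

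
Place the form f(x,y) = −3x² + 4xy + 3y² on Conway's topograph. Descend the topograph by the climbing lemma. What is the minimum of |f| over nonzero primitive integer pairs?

river: ρ → (3,2,-4)
river: ρ → (-4,6,1)
river: ρ → (1,6,-4)
river: ρ → (-4,2,3)
river: ρ → (3,4,-3)
river: ρ → (-3,2,4)
river: ρ → (4,6,-1)
river: ρ → (-1,6,4)
river: ρ → (4,2,-3)
river: ρ → (-3,4,3)
closes: descent 0, river 10
min |a| on river = 1

1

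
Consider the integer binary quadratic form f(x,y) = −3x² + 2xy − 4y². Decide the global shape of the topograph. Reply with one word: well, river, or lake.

D = b²−4ac = 2² − 4·(-3)·(-4) = -44
D < 0 ⇒ definite ⇒ every region one sign ⇒ single well

well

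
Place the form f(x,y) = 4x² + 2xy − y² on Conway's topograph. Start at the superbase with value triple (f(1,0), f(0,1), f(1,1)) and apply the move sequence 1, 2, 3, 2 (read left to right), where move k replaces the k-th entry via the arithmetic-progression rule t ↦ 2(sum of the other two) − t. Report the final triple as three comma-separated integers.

start (4,-1,5) = (f(1,0),f(0,1),f(1,1))
replace slot 1: 2·((-1)+5) − 4 = 4 → (4,-1,5)
replace slot 2: 2·(4+5) − (-1) = 19 → (4,19,5)
replace slot 3: 2·(4+19) − 5 = 41 → (4,19,41)
replace slot 2: 2·(4+41) − 19 = 71 → (4,71,41)

4,71,41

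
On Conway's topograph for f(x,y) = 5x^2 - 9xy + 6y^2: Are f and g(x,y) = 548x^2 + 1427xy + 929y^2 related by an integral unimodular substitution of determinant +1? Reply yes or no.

D₁ = -39, D₂ = -39
f: translate: b→1 (≡-9 mod 10), so (5,-9,6)→(5,1,2)
f: flip: (5,1,2)→(2,-1,5)
f: reduced (well bottom): (2,-1,5) with a≤c, −a<b≤a
g: translate: b→331 (≡1427 mod 1096), so (548,1427,929)→(548,331,50)
g: flip: (548,331,50)→(50,-331,548)
g: translate: b→-31 (≡-331 mod 100), so (50,-331,548)→(50,-31,5)
g: flip: (50,-31,5)→(5,31,50)
g: translate: b→1 (≡31 mod 10), so (5,31,50)→(5,1,2)
g: flip: (5,1,2)→(2,-1,5)
g: reduced (well bottom): (2,-1,5) with a≤c, −a<b≤a
reduced forms (2, -1, 5) vs (2, -1, 5) ⇒ equivalent

yes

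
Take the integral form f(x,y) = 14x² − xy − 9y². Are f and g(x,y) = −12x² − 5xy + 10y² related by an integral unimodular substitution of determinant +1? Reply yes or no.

D₁ = 505, D₂ = 505
river cycle of f (length 6): (-9, 19, 4), (4, 21, -4), (-4, 19, 9), (9, 17, -6), (-6, 19, 6), (6, 17, -9)
river cycle of g (length 8): (10, 5, -12), (-12, 19, 3), (3, 17, -18), (-18, 19, 2), (2, 21, -8), (-8, 11, 12), (12, 13, -7), (-7, 15, 10)
cycles differ ⇒ inequivalent

no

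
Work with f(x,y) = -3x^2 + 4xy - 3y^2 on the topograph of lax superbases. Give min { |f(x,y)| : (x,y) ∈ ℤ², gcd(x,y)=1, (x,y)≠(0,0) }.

translate: b→2 (≡-4 mod 6), so (3,-4,3)→(3,2,2)
flip: (3,2,2)→(2,-2,3)
translate: b→2 (≡-2 mod 4), so (2,-2,3)→(2,2,3)
reduced (well bottom): (2,2,3) with a≤c, −a<b≤a
well minimum |f| = |-2| = 2 (negative-definite)

2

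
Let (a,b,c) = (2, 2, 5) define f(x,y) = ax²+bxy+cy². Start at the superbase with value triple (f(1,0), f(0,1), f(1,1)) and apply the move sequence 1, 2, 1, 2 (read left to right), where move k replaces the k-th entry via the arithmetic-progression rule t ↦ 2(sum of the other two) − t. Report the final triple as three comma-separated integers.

start (2,5,9) = (f(1,0),f(0,1),f(1,1))
replace slot 1: 2·(5+9) − 2 = 26 → (26,5,9)
replace slot 2: 2·(26+9) − 5 = 65 → (26,65,9)
replace slot 1: 2·(65+9) − 26 = 122 → (122,65,9)
replace slot 2: 2·(122+9) − 65 = 197 → (122,197,9)

122,197,9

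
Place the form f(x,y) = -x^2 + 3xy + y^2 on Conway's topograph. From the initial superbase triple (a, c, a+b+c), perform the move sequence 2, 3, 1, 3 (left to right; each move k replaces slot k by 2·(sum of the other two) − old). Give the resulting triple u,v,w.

start (-1,1,3) = (f(1,0),f(0,1),f(1,1))
replace slot 2: 2·((-1)+3) − 1 = 3 → (-1,3,3)
replace slot 3: 2·((-1)+3) − 3 = 1 → (-1,3,1)
replace slot 1: 2·(3+1) − (-1) = 9 → (9,3,1)
replace slot 3: 2·(9+3) − 1 = 23 → (9,3,23)

9,3,23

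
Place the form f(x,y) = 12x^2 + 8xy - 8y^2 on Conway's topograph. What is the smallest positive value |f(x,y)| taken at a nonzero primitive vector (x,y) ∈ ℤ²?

river: ρ → (-8,8,12)
river: ρ → (12,16,-4)
river: ρ → (-4,16,12)
river: ρ → (12,8,-8)
closes: descent 0, river 4
min |a| on river = 4

4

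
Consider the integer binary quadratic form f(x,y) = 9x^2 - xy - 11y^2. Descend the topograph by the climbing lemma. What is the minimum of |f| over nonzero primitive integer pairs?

descent: ρ → (-11,1,9)
descent: ρ → (9,17,-3)  [lands on river]
river: ρ → (-3,19,3)
river: ρ → (3,17,-9)
river: ρ → (-9,19,1)
river: ρ → (1,19,-9)
river: ρ → (-9,17,3)
river: ρ → (3,19,-3)
river: ρ → (-3,17,9)
river: ρ → (9,19,-1)
river: ρ → (-1,19,9)
closes: descent 2, river 10
min |a| on river = 1

1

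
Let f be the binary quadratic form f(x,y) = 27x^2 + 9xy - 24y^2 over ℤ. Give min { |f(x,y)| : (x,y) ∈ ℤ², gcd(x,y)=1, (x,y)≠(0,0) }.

river: ρ → (-24,39,12)
river: ρ → (12,33,-33)
river: ρ → (-33,33,12)
river: ρ → (12,39,-24)
river: ρ → (-24,9,27)
river: ρ → (27,45,-6)
river: ρ → (-6,51,3)
river: ρ → (3,51,-6)
river: ρ → (-6,45,27)
river: ρ → (27,9,-24)
closes: descent 0, river 10
min |a| on river = 3

3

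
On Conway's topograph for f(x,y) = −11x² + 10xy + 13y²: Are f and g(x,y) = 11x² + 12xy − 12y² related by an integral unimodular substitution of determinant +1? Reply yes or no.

D₁ = 672, D₂ = 672
river cycle of f (length 6): (13, 16, -8), (-8, 16, 13), (13, 10, -11), (-11, 12, 12), (12, 12, -11), (-11, 10, 13)
river cycle of g (length 6): (-12, 12, 11), (11, 10, -13), (-13, 16, 8), (8, 16, -13), (-13, 10, 11), (11, 12, -12)
cycles differ ⇒ inequivalent

no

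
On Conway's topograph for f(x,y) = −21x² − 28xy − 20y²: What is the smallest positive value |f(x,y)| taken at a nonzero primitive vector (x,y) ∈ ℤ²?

translate: b→-14 (≡28 mod 42), so (21,28,20)→(21,-14,13)
flip: (21,-14,13)→(13,14,21)
translate: b→-12 (≡14 mod 26), so (13,14,21)→(13,-12,20)
reduced (well bottom): (13,-12,20) with a≤c, −a<b≤a
well minimum |f| = |-13| = 13 (negative-definite)

13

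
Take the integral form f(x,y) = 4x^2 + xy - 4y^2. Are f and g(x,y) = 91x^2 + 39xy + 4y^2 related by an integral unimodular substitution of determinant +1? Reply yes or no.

D₁ = 65, D₂ = 65
river cycle of f (length 6): (-4, 7, 1), (1, 7, -4), (-4, 1, 4), (4, 7, -1), (-1, 7, 4), (4, 1, -4)
river cycle of g (length 6): (4, 1, -4), (-4, 7, 1), (1, 7, -4), (-4, 1, 4), (4, 7, -1), (-1, 7, 4)
cycles coincide ⇒ equivalent

yes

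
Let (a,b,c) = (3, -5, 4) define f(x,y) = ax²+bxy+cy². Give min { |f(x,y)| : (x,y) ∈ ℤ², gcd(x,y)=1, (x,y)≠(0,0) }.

translate: b→1 (≡-5 mod 6), so (3,-5,4)→(3,1,2)
flip: (3,1,2)→(2,-1,3)
reduced (well bottom): (2,-1,3) with a≤c, −a<b≤a
well minimum = a = 2

2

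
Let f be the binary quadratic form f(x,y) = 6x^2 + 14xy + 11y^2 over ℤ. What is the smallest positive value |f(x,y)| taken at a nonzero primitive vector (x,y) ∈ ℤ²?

translate: b→2 (≡14 mod 12), so (6,14,11)→(6,2,3)
flip: (6,2,3)→(3,-2,6)
reduced (well bottom): (3,-2,6) with a≤c, −a<b≤a
well minimum = a = 3

3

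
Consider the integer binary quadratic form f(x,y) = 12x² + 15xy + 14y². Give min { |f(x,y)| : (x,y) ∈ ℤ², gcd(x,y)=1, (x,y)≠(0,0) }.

translate: b→-9 (≡15 mod 24), so (12,15,14)→(12,-9,11)
flip: (12,-9,11)→(11,9,12)
reduced (well bottom): (11,9,12) with a≤c, −a<b≤a
well minimum = a = 11

11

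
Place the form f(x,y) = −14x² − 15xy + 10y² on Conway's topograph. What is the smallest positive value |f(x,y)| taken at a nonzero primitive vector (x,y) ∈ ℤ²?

descent: ρ → (10,15,-14)  [lands on river]
river: ρ → (-14,13,11)
river: ρ → (11,9,-16)
river: ρ → (-16,23,4)
river: ρ → (4,25,-10)
river: ρ → (-10,15,14)
river: ρ → (14,13,-11)
river: ρ → (-11,9,16)
river: ρ → (16,23,-4)
river: ρ → (-4,25,10)
closes: descent 1, river 10
min |a| on river = 4

4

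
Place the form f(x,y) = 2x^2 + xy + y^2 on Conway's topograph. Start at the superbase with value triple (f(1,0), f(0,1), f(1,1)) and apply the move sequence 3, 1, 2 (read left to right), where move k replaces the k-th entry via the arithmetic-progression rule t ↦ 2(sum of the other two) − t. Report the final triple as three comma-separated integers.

start (2,1,4) = (f(1,0),f(0,1),f(1,1))
replace slot 3: 2·(2+1) − 4 = 2 → (2,1,2)
replace slot 1: 2·(1+2) − 2 = 4 → (4,1,2)
replace slot 2: 2·(4+2) − 1 = 11 → (4,11,2)

4,11,2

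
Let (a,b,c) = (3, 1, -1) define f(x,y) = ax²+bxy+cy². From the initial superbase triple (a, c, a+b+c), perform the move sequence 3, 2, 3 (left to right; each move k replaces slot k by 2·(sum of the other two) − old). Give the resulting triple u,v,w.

start (3,-1,3) = (f(1,0),f(0,1),f(1,1))
replace slot 3: 2·(3+(-1)) − 3 = 1 → (3,-1,1)
replace slot 2: 2·(3+1) − (-1) = 9 → (3,9,1)
replace slot 3: 2·(3+9) − 1 = 23 → (3,9,23)

3,9,23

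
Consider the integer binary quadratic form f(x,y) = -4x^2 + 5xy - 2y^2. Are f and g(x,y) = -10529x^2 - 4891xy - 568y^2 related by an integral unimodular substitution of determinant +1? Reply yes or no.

D₁ = -7, D₂ = -7
f is negative-definite; reduce −f:
−f: translate: b→3 (≡-5 mod 8), so (4,-5,2)→(4,3,1)
−f: flip: (4,3,1)→(1,-3,4)
−f: translate: b→1 (≡-3 mod 2), so (1,-3,4)→(1,1,2)
−f: reduced (well bottom): (1,1,2) with a≤c, −a<b≤a
flip sign back: reduced form of f is (-1,-1,-2)
g is negative-definite; reduce −g:
−g: flip: (10529,4891,568)→(568,-4891,10529)
−g: translate: b→-347 (≡-4891 mod 1136), so (568,-4891,10529)→(568,-347,53)
−g: flip: (568,-347,53)→(53,347,568)
−g: translate: b→29 (≡347 mod 106), so (53,347,568)→(53,29,4)
−g: flip: (53,29,4)→(4,-29,53)
−g: translate: b→3 (≡-29 mod 8), so (4,-29,53)→(4,3,1)
−g: flip: (4,3,1)→(1,-3,4)
−g: translate: b→1 (≡-3 mod 2), so (1,-3,4)→(1,1,2)
−g: reduced (well bottom): (1,1,2) with a≤c, −a<b≤a
flip sign back: reduced form of g is (-1,-1,-2)
reduced forms (-1, -1, -2) vs (-1, -1, -2) ⇒ equivalent

yes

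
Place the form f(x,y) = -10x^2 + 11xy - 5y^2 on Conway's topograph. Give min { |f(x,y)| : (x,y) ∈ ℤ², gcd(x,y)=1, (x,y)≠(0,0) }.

translate: b→9 (≡-11 mod 20), so (10,-11,5)→(10,9,4)
flip: (10,9,4)→(4,-9,10)
translate: b→-1 (≡-9 mod 8), so (4,-9,10)→(4,-1,5)
reduced (well bottom): (4,-1,5) with a≤c, −a<b≤a
well minimum |f| = |-4| = 4 (negative-definite)

4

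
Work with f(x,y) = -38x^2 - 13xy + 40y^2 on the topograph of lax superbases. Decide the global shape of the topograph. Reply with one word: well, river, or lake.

D = b²−4ac = (-13)² − 4·(-38)·40 = 6249
D > 0 non-square ⇒ indefinite ⇒ periodic river

river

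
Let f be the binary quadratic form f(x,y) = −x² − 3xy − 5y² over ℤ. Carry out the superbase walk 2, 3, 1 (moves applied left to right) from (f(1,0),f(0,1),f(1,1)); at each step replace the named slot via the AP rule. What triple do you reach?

start (-1,-5,-9) = (f(1,0),f(0,1),f(1,1))
replace slot 2: 2·((-1)+(-9)) − (-5) = -15 → (-1,-15,-9)
replace slot 3: 2·((-1)+(-15)) − (-9) = -23 → (-1,-15,-23)
replace slot 1: 2·((-15)+(-23)) − (-1) = -75 → (-75,-15,-23)

-75,-15,-23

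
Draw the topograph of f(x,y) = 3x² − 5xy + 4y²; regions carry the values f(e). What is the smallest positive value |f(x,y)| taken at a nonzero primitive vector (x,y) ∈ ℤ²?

translate: b→1 (≡-5 mod 6), so (3,-5,4)→(3,1,2)
flip: (3,1,2)→(2,-1,3)
reduced (well bottom): (2,-1,3) with a≤c, −a<b≤a
well minimum = a = 2

2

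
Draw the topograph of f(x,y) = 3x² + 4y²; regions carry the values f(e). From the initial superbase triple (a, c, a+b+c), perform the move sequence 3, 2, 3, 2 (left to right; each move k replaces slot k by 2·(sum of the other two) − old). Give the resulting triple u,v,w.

start (3,4,7) = (f(1,0),f(0,1),f(1,1))
replace slot 3: 2·(3+4) − 7 = 7 → (3,4,7)
replace slot 2: 2·(3+7) − 4 = 16 → (3,16,7)
replace slot 3: 2·(3+16) − 7 = 31 → (3,16,31)
replace slot 2: 2·(3+31) − 16 = 52 → (3,52,31)

3,52,31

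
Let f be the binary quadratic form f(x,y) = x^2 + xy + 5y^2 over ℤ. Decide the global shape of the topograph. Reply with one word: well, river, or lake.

D = b²−4ac = 1² − 4·1·5 = -19
D < 0 ⇒ definite ⇒ every region one sign ⇒ single well

well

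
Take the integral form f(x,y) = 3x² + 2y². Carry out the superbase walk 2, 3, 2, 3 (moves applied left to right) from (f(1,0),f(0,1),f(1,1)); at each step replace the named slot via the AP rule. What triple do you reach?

start (3,2,5) = (f(1,0),f(0,1),f(1,1))
replace slot 2: 2·(3+5) − 2 = 14 → (3,14,5)
replace slot 3: 2·(3+14) − 5 = 29 → (3,14,29)
replace slot 2: 2·(3+29) − 14 = 50 → (3,50,29)
replace slot 3: 2·(3+50) − 29 = 77 → (3,50,77)

3,50,77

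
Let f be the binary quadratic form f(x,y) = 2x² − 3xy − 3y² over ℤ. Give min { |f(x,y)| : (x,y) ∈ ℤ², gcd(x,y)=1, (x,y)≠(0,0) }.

descent: ρ → (-3,3,2)  [lands on river]
river: ρ → (2,5,-1)
river: ρ → (-1,5,2)
river: ρ → (2,3,-3)
closes: descent 1, river 4
min |a| on river = 1

1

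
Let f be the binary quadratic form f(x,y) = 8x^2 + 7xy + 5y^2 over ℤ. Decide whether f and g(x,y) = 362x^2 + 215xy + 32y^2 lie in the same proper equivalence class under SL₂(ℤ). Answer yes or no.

D₁ = -111, D₂ = -111
f: flip: (8,7,5)→(5,-7,8)
f: translate: b→3 (≡-7 mod 10), so (5,-7,8)→(5,3,6)
f: reduced (well bottom): (5,3,6) with a≤c, −a<b≤a
g: flip: (362,215,32)→(32,-215,362)
g: translate: b→-23 (≡-215 mod 64), so (32,-215,362)→(32,-23,5)
g: flip: (32,-23,5)→(5,23,32)
g: translate: b→3 (≡23 mod 10), so (5,23,32)→(5,3,6)
g: reduced (well bottom): (5,3,6) with a≤c, −a<b≤a
reduced forms (5, 3, 6) vs (5, 3, 6) ⇒ equivalent

yes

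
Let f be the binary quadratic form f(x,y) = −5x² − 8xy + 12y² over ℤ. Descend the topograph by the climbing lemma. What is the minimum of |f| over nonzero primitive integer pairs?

descent: ρ → (12,8,-5)  [lands on river]
river: ρ → (-5,12,8)
river: ρ → (8,4,-9)
river: ρ → (-9,14,3)
river: ρ → (3,16,-4)
river: ρ → (-4,16,3)
river: ρ → (3,14,-9)
river: ρ → (-9,4,8)
river: ρ → (8,12,-5)
river: ρ → (-5,8,12)
river: ρ → (12,16,-1)
river: ρ → (-1,16,12)
closes: descent 1, river 12
min |a| on river = 1

1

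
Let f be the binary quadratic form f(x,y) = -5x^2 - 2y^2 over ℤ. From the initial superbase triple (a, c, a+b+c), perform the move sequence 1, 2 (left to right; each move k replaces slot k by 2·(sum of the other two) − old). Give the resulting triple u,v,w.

start (-5,-2,-7) = (f(1,0),f(0,1),f(1,1))
replace slot 1: 2·((-2)+(-7)) − (-5) = -13 → (-13,-2,-7)
replace slot 2: 2·((-13)+(-7)) − (-2) = -38 → (-13,-38,-7)

-13,-38,-7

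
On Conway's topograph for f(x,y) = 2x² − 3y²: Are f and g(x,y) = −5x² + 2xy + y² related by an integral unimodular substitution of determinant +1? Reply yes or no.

D₁ = 24, D₂ = 24
river cycle of f (length 2): (2, 4, -1), (-1, 4, 2)
river cycle of g (length 2): (1, 4, -2), (-2, 4, 1)
cycles differ ⇒ inequivalent

no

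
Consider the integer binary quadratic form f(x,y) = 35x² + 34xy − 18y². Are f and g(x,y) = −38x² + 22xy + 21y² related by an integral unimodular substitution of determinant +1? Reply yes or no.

D₁ = 3676, D₂ = 3676
river cycle of f (length 60): (-18, 38, 31), (31, 24, -25), (-25, 26, 30), (30, 34, -21), (-21, 50, 14), (14, 34, -45), (-45, 56, 3), (3, 58, -26), (-26, 46, 15), (15, 44, -29), … (50 more)
river cycle of g (length 60): (21, 20, -39), (-39, 58, 2), (2, 58, -39), (-39, 20, 21), (21, 22, -38), (-38, 54, 5), (5, 56, -27), (-27, 52, 9), (9, 56, -15), (-15, 34, 42), … (50 more)
cycles differ ⇒ inequivalent

no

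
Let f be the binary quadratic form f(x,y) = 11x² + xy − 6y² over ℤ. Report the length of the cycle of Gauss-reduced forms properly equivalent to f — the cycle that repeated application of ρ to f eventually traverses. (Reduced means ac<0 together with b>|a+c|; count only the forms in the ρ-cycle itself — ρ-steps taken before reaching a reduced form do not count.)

D = 265, ⌊√D⌋ = 16
descent: ρ → (-6,11,6)  [lands on river]
river: ρ → (6,13,-4)
river: ρ → (-4,11,9)
river: ρ → (9,7,-6)
river: ρ → (-6,5,10)
river: ρ → (10,15,-1)
river: ρ → (-1,15,10)
river: ρ → (10,5,-6)
river: ρ → (-6,7,9)
river: ρ → (9,11,-4)
river: ρ → (-4,13,6)
river: ρ → (6,11,-6)
river: ρ → (-6,13,4)
river: ρ → (4,11,-9)
river: ρ → (-9,7,6)
river: ρ → (6,5,-10)
river: ρ → (-10,15,1)
river: ρ → (1,15,-10)
river: ρ → (-10,5,6)
river: ρ → (6,7,-9)
river: ρ → (-9,11,4)
river: ρ → (4,13,-6)
ρ-cycle length = 22 (tail of 1 descent step not counted)

22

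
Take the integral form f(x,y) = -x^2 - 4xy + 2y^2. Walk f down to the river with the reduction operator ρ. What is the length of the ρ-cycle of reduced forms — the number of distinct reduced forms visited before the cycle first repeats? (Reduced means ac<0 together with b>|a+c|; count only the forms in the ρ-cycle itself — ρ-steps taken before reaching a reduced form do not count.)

D = 24, ⌊√D⌋ = 4
descent: ρ → (2,4,-1)  [lands on river]
river: ρ → (-1,4,2)
ρ-cycle length = 2 (tail of 1 descent step not counted)

2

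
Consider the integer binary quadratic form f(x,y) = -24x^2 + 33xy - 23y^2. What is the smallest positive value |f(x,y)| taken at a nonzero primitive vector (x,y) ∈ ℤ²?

translate: b→15 (≡-33 mod 48), so (24,-33,23)→(24,15,14)
flip: (24,15,14)→(14,-15,24)
translate: b→13 (≡-15 mod 28), so (14,-15,24)→(14,13,23)
reduced (well bottom): (14,13,23) with a≤c, −a<b≤a
well minimum |f| = |-14| = 14 (negative-definite)

14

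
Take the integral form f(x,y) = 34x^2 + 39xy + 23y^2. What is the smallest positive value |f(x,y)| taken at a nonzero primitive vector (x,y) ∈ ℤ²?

translate: b→-29 (≡39 mod 68), so (34,39,23)→(34,-29,18)
flip: (34,-29,18)→(18,29,34)
translate: b→-7 (≡29 mod 36), so (18,29,34)→(18,-7,23)
reduced (well bottom): (18,-7,23) with a≤c, −a<b≤a
well minimum = a = 18

18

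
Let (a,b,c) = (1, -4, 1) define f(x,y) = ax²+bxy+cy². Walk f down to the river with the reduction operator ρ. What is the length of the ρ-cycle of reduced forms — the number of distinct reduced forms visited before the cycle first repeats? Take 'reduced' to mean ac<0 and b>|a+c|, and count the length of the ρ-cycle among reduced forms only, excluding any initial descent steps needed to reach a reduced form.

D = 12, ⌊√D⌋ = 3
descent: ρ → (1,2,-2)  [lands on river]
river: ρ → (-2,2,1)
ρ-cycle length = 2 (tail of 1 descent step not counted)

2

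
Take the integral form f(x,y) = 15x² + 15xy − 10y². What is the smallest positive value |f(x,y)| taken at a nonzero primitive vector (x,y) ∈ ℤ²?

river: ρ → (-10,25,5)
river: ρ → (5,25,-10)
river: ρ → (-10,15,15)
river: ρ → (15,15,-10)
closes: descent 0, river 4
min |a| on river = 5

5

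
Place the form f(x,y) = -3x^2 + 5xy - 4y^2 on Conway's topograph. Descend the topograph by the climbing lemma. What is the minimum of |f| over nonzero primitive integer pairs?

translate: b→1 (≡-5 mod 6), so (3,-5,4)→(3,1,2)
flip: (3,1,2)→(2,-1,3)
reduced (well bottom): (2,-1,3) with a≤c, −a<b≤a
well minimum |f| = |-2| = 2 (negative-definite)

2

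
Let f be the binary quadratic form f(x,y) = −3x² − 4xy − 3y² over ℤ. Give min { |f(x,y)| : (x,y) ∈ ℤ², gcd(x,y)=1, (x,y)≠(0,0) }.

translate: b→-2 (≡4 mod 6), so (3,4,3)→(3,-2,2)
flip: (3,-2,2)→(2,2,3)
reduced (well bottom): (2,2,3) with a≤c, −a<b≤a
well minimum |f| = |-2| = 2 (negative-definite)

2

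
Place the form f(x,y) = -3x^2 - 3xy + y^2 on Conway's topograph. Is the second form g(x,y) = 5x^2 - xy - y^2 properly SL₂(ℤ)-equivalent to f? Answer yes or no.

D₁ = 21, D₂ = 21
river cycle of f (length 2): (1, 3, -3), (-3, 3, 1)
river cycle of g (length 2): (-1, 3, 3), (3, 3, -1)
cycles differ ⇒ inequivalent

no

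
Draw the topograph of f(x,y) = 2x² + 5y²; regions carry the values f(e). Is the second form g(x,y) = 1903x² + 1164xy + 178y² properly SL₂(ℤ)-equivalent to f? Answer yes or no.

D₁ = -40, D₂ = -40
f: reduced (well bottom): (2,0,5) with a≤c, −a<b≤a
g: flip: (1903,1164,178)→(178,-1164,1903)
g: translate: b→-96 (≡-1164 mod 356), so (178,-1164,1903)→(178,-96,13)
g: flip: (178,-96,13)→(13,96,178)
g: translate: b→-8 (≡96 mod 26), so (13,96,178)→(13,-8,2)
g: flip: (13,-8,2)→(2,8,13)
g: translate: b→0 (≡8 mod 4), so (2,8,13)→(2,0,5)
g: reduced (well bottom): (2,0,5) with a≤c, −a<b≤a
reduced forms (2, 0, 5) vs (2, 0, 5) ⇒ equivalent

yes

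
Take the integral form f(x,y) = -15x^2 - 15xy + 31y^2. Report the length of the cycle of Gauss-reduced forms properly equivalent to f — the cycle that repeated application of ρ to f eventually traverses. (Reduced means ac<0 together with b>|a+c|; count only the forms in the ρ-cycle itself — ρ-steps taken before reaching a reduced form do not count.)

D = 2085, ⌊√D⌋ = 45
descent: ρ → (31,15,-15)
descent: ρ → (-15,45,1)  [lands on river]
river: ρ → (1,45,-15)
ρ-cycle length = 2 (tail of 2 descent steps not counted)

2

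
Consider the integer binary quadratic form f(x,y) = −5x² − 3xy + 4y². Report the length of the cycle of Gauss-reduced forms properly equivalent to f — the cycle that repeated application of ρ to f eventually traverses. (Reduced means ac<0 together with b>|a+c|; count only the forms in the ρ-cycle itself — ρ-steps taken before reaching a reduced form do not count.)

D = 89, ⌊√D⌋ = 9
descent: ρ → (4,3,-5)  [lands on river]
river: ρ → (-5,7,2)
river: ρ → (2,9,-1)
river: ρ → (-1,9,2)
river: ρ → (2,7,-5)
river: ρ → (-5,3,4)
river: ρ → (4,5,-4)
river: ρ → (-4,3,5)
river: ρ → (5,7,-2)
river: ρ → (-2,9,1)
river: ρ → (1,9,-2)
river: ρ → (-2,7,5)
river: ρ → (5,3,-4)
river: ρ → (-4,5,4)
ρ-cycle length = 14 (tail of 1 descent step not counted)

14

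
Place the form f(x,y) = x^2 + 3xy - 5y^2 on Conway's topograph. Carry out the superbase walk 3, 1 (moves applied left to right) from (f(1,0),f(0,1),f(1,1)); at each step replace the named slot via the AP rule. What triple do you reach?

start (1,-5,-1) = (f(1,0),f(0,1),f(1,1))
replace slot 3: 2·(1+(-5)) − (-1) = -7 → (1,-5,-7)
replace slot 1: 2·((-5)+(-7)) − 1 = -25 → (-25,-5,-7)

-25,-5,-7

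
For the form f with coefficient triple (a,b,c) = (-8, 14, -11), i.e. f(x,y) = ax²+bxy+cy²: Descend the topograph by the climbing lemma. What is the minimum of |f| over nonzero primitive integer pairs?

translate: b→2 (≡-14 mod 16), so (8,-14,11)→(8,2,5)
flip: (8,2,5)→(5,-2,8)
reduced (well bottom): (5,-2,8) with a≤c, −a<b≤a
well minimum |f| = |-5| = 5 (negative-definite)

5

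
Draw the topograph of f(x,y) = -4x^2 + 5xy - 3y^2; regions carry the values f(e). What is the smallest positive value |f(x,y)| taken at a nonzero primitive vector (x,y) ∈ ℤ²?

translate: b→3 (≡-5 mod 8), so (4,-5,3)→(4,3,2)
flip: (4,3,2)→(2,-3,4)
translate: b→1 (≡-3 mod 4), so (2,-3,4)→(2,1,3)
reduced (well bottom): (2,1,3) with a≤c, −a<b≤a
well minimum |f| = |-2| = 2 (negative-definite)

2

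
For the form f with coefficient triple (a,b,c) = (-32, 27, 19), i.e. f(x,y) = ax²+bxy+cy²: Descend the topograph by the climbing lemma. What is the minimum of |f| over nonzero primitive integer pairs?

river: ρ → (19,49,-10)
river: ρ → (-10,51,14)
river: ρ → (14,33,-37)
river: ρ → (-37,41,10)
river: ρ → (10,39,-41)
river: ρ → (-41,43,8)
river: ρ → (8,53,-11)
river: ρ → (-11,35,44)
river: ρ → (44,53,-2)
river: ρ → (-2,55,17)
river: ρ → (17,47,-14)
river: ρ → (-14,37,32)
river: ρ → (32,27,-19)
river: ρ → (-19,49,10)
river: ρ → (10,51,-14)
river: ρ → (-14,33,37)
river: ρ → (37,41,-10)
river: ρ → (-10,39,41)
river: ρ → (41,43,-8)
river: ρ → (-8,53,11)
river: ρ → (11,35,-44)
river: ρ → (-44,53,2)
river: ρ → (2,55,-17)
river: ρ → (-17,47,14)
river: ρ → (14,37,-32)
river: ρ → (-32,27,19)
closes: descent 0, river 26
min |a| on river = 2

2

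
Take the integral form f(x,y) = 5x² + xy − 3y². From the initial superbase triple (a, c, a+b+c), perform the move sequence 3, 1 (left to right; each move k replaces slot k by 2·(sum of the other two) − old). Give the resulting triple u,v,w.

start (5,-3,3) = (f(1,0),f(0,1),f(1,1))
replace slot 3: 2·(5+(-3)) − 3 = 1 → (5,-3,1)
replace slot 1: 2·((-3)+1) − 5 = -9 → (-9,-3,1)

-9,-3,1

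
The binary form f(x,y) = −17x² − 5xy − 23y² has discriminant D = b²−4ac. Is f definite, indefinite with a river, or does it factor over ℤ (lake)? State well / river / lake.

D = b²−4ac = (-5)² − 4·(-17)·(-23) = -1539
D < 0 ⇒ definite ⇒ every region one sign ⇒ single well

well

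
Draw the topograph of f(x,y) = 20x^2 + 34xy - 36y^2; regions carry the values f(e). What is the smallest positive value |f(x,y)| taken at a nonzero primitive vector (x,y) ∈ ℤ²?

river: ρ → (-36,38,18)
river: ρ → (18,34,-40)
river: ρ → (-40,46,12)
river: ρ → (12,50,-32)
river: ρ → (-32,14,30)
river: ρ → (30,46,-16)
river: ρ → (-16,50,24)
river: ρ → (24,46,-20)
river: ρ → (-20,34,36)
river: ρ → (36,38,-18)
river: ρ → (-18,34,40)
river: ρ → (40,46,-12)
river: ρ → (-12,50,32)
river: ρ → (32,14,-30)
river: ρ → (-30,46,16)
river: ρ → (16,50,-24)
river: ρ → (-24,46,20)
river: ρ → (20,34,-36)
closes: descent 0, river 18
min |a| on river = 12

12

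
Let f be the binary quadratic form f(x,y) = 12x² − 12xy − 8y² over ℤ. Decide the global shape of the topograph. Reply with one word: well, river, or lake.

D = b²−4ac = (-12)² − 4·12·(-8) = 528
D > 0 non-square ⇒ indefinite ⇒ periodic river

river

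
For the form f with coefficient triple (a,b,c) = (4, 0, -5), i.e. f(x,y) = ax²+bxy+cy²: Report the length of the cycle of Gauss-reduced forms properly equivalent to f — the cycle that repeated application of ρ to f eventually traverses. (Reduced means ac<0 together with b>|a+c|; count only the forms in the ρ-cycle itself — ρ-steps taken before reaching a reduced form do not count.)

D = 80, ⌊√D⌋ = 8
descent: ρ → (-5,0,4)
descent: ρ → (4,8,-1)  [lands on river]
river: ρ → (-1,8,4)
ρ-cycle length = 2 (tail of 2 descent steps not counted)

2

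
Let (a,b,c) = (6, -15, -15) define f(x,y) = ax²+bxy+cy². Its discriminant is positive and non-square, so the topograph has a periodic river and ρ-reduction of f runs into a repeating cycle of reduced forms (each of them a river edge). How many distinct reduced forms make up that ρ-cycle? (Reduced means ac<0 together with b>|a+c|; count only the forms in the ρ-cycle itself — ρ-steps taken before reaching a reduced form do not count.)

D = 585, ⌊√D⌋ = 24
descent: ρ → (-15,15,6)  [lands on river]
river: ρ → (6,21,-6)
river: ρ → (-6,15,15)
river: ρ → (15,15,-6)
river: ρ → (-6,21,6)
river: ρ → (6,15,-15)
ρ-cycle length = 6 (tail of 1 descent step not counted)

6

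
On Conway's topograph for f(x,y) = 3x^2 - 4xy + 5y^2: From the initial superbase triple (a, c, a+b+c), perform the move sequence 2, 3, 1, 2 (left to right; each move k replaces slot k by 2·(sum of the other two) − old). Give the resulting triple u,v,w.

start (3,5,4) = (f(1,0),f(0,1),f(1,1))
replace slot 2: 2·(3+4) − 5 = 9 → (3,9,4)
replace slot 3: 2·(3+9) − 4 = 20 → (3,9,20)
replace slot 1: 2·(9+20) − 3 = 55 → (55,9,20)
replace slot 2: 2·(55+20) − 9 = 141 → (55,141,20)

55,141,20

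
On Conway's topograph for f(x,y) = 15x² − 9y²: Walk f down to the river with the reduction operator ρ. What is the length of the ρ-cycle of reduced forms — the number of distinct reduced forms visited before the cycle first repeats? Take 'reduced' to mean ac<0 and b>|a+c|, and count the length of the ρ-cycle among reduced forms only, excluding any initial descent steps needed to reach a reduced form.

D = 540, ⌊√D⌋ = 23
descent: ρ → (-9,18,6)  [lands on river]
river: ρ → (6,18,-9)
ρ-cycle length = 2 (tail of 1 descent step not counted)

2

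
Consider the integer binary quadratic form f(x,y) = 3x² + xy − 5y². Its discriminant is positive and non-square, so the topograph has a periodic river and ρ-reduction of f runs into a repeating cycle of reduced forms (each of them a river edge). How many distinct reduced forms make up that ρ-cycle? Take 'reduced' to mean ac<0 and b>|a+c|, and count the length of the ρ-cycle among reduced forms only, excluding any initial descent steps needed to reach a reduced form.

D = 61, ⌊√D⌋ = 7
descent: ρ → (-5,-1,3)
descent: ρ → (3,7,-1)  [lands on river]
river: ρ → (-1,7,3)
river: ρ → (3,5,-3)
river: ρ → (-3,7,1)
river: ρ → (1,7,-3)
river: ρ → (-3,5,3)
ρ-cycle length = 6 (tail of 2 descent steps not counted)

6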